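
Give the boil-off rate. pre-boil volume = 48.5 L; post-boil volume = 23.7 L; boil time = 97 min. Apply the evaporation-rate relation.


rate = (V_pre − V_post) / (t_min/60)
rate = (48.5 − 23.7) / (97/60)

15.3402 L/hr


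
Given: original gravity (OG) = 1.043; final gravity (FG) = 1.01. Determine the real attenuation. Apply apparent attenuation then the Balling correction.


AA = (OG−FG)/(OG−1)·100;  RA = AA·0.8192
AA = (1.043 − 1.01)/(1.043 − 1)·100 = 76.7442
RA = 76.7442·0.8192

62.8688 %


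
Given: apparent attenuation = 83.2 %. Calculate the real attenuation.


RA = AA · 0.8192
RA = 83.2 · 0.8192

68.1574 %


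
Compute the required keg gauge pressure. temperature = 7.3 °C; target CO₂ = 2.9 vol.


psi = vols/(0.01821 + 0.09011·e^(−0.04·T)) − 14.695
psi = 2.9/(0.01821 + 0.09011·e^(−0.04·7.3)) − 14.695

19.2226 psi


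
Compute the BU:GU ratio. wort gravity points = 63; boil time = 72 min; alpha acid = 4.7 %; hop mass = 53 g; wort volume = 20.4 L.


U = 1.65·0.000125^(GP/1000)·(1−e^(−0.04t))/4.15;  IBU = (α/100)·m·U·1000/V;  BU:GU = IBU/GP
U = 1.65·0.000125^(63/1000)·(1−e^(−0.04·72))/4.15 = 0.2130
IBU = (4.7/100)·53·0.2130·1000/20.4 = 26.0133
BU:GU = 26.0133/63

0.4129


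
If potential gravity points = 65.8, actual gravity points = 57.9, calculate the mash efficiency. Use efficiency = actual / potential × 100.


efficiency = 57.9 / 65.8 × 100

87.9939 %


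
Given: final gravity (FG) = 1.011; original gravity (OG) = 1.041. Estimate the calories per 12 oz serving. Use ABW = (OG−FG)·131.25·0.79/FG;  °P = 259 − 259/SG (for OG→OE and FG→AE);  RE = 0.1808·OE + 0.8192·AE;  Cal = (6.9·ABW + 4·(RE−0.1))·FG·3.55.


ABW = (1.041 − 1.011)·131.25·0.79/1.011 = 3.0768
OE = 259 − 259/1.041 = 10.2008 °P
AE = 259 − 259/1.011 = 2.8180 °P
RE = 0.1808·10.2008 + 0.8192·2.8180 = 4.1528 °P
Cal = (6.9·3.0768 + 4·(4.1528−0.1))·1.011·3.55

134.3777 kcal


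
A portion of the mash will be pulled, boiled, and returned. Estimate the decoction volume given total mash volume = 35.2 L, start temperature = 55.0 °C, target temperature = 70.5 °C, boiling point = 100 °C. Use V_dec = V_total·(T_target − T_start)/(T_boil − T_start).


V_dec = 35.2·(70.5 − 55.0)/(100 − 55.0)

12.1244 L


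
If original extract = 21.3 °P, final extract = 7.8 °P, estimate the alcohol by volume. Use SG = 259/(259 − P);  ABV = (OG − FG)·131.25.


OG = 259/(259 − 21.3) = 1.0896
FG = 259/(259 − 7.8) = 1.0311
ABV = (1.0896 − 1.0311)·131.25

7.6857 % ABV


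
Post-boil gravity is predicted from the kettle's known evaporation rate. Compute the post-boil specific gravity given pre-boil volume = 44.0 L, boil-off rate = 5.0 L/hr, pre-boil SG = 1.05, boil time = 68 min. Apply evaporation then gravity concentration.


V_post = V_pre − rate·(t/60);  SG_post = 1 + (SG_pre−1)·V_pre/V_post
V_post = 44.0 − 5.0·(68/60) = 38.3333
SG_post = 1 + (1.05 − 1)·44.0/38.3333

1.0574


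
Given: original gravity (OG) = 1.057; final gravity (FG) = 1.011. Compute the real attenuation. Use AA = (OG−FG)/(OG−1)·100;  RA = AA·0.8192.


AA = (1.057 − 1.011)/(1.057 − 1)·100 = 80.7018
RA = 80.7018·0.8192

66.1109 %


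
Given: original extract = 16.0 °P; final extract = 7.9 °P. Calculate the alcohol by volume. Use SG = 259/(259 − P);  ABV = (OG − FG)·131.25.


OG = 259/(259 − 16.0) = 1.0658
FG = 259/(259 − 7.9) = 1.0315
ABV = (1.0658 − 1.0315)·131.25

4.5126 % ABV


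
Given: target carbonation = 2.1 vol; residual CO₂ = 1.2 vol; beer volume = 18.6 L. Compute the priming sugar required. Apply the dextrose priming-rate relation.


sugar = (target − residual)·4.0·V
sugar = (2.1 − 1.2)·4.0·18.6

66.9600 g


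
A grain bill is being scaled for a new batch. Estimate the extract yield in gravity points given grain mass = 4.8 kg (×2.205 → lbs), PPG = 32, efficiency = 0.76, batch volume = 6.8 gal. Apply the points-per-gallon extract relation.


points = lbs × PPG × eff / vol
lbs = 4.8 × 2.205 = 10.5840
points = 10.5840 × 32 × 0.76 / 6.8

37.8534 points


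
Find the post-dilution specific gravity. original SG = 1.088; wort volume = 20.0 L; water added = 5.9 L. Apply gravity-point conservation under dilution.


SG_new = 1 + (SG_old − 1)·V_old/(V_old + V_water)
pts = (1.088 − 1)·1000·20.0/(20.0 + 5.9) = 67.9537
SG_new = 1 + 67.9537/1000

1.0680


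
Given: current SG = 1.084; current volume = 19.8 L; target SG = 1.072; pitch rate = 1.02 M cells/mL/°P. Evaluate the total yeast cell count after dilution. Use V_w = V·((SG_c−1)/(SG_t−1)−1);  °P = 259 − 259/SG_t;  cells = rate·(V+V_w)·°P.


V_w = 19.8·((1.084−1)/(1.072−1)−1) = 3.3000
V_final = 19.8 + 3.3000 = 23.1000
°P = 259 − 259/1.072 = 17.3955
cells = 1.02·23.1000·17.3955

409.8733 billion cells


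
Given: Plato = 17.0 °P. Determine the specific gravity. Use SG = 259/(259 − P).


SG = 259/(259 − 17.0)

1.0702


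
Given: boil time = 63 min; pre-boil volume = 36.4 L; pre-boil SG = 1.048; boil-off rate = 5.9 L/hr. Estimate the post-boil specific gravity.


V_post = V_pre − rate·(t/60);  SG_post = 1 + (SG_pre−1)·V_pre/V_post
V_post = 36.4 − 5.9·(63/60) = 30.2050
SG_post = 1 + (1.048 − 1)·36.4/30.2050

1.0578


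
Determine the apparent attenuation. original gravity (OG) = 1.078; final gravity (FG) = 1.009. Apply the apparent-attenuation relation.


AA = (OG − FG)/(OG − 1) · 100
AA = (1.078 − 1.009)/(1.078 − 1) · 100

88.4615 %


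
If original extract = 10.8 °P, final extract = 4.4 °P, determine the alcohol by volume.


SG = 259/(259 − P);  ABV = (OG − FG)·131.25
OG = 259/(259 − 10.8) = 1.0435
FG = 259/(259 − 4.4) = 1.0173
ABV = (1.0435 − 1.0173)·131.25

3.4429 % ABV


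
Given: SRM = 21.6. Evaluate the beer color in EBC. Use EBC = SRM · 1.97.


EBC = 21.6 · 1.97

42.5520 EBC


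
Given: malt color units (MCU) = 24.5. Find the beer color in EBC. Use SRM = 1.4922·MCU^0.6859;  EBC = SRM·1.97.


SRM = 1.4922·24.5^0.6859 = 13.3862
EBC = 13.3862·1.97

26.3707 EBC


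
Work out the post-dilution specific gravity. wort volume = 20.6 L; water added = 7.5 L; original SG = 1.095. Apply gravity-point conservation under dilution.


SG_new = 1 + (SG_old − 1)·V_old/(V_old + V_water)
pts = (1.095 − 1)·1000·20.6/(20.6 + 7.5) = 69.6441
SG_new = 1 + 69.6441/1000

1.0696


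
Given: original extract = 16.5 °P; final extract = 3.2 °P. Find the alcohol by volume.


SG = 259/(259 − P);  ABV = (OG − FG)·131.25
OG = 259/(259 − 16.5) = 1.0680
FG = 259/(259 − 3.2) = 1.0125
ABV = (1.0680 − 1.0125)·131.25

7.2885 % ABV


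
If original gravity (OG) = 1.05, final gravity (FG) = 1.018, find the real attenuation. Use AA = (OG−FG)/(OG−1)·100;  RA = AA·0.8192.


AA = (1.05 − 1.018)/(1.05 − 1)·100 = 64.0000
RA = 64.0000·0.8192

52.4288 %


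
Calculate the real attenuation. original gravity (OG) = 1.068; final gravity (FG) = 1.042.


AA = (OG−FG)/(OG−1)·100;  RA = AA·0.8192
AA = (1.068 − 1.042)/(1.068 − 1)·100 = 38.2353
RA = 38.2353·0.8192

31.3224 %


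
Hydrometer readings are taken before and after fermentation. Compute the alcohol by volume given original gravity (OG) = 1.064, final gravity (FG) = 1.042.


ABV = (OG − FG) · 131.25
ABV = (1.064 − 1.042) · 131.25

2.8875 % ABV


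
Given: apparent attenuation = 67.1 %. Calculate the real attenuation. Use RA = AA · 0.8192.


RA = 67.1 · 0.8192

54.9683 %


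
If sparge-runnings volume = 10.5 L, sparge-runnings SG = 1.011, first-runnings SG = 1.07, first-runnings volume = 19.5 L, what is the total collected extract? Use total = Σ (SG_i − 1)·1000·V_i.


first = (1.07 − 1)·1000·19.5 = 1365.0000
sparge = (1.011 − 1)·1000·10.5 = 115.5000
total = 1365.0000 + 115.5000

1480.5000 gravity·L


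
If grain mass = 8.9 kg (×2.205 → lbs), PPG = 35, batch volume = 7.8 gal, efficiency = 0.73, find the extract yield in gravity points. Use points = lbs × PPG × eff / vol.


lbs = 8.9 × 2.205 = 19.6245
points = 19.6245 × 35 × 0.73 / 7.8

64.2828 points


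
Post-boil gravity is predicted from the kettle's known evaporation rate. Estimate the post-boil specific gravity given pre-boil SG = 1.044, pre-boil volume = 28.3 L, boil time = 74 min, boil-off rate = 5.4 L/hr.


V_post = V_pre − rate·(t/60);  SG_post = 1 + (SG_pre−1)·V_pre/V_post
V_post = 28.3 − 5.4·(74/60) = 21.6400
SG_post = 1 + (1.044 − 1)·28.3/21.6400

1.0575


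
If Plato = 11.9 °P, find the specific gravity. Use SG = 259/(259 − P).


SG = 259/(259 − 11.9)

1.0482


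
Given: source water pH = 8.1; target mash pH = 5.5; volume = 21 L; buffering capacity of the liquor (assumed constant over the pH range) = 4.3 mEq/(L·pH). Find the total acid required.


acid = buffering capacity · (pH_source − pH_target) · V
acid = 4.3 · (8.1 − 5.5) · 21

234.7800 mEq


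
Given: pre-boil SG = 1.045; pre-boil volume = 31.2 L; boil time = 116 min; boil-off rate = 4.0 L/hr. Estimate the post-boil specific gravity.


V_post = V_pre − rate·(t/60);  SG_post = 1 + (SG_pre−1)·V_pre/V_post
V_post = 31.2 − 4.0·(116/60) = 23.4667
SG_post = 1 + (1.045 − 1)·31.2/23.4667

1.0598


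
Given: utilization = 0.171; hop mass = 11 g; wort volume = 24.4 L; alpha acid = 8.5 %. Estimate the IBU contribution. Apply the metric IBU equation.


IBU = (α/100)·mass·U·1000 / V
IBU = (8.5/100)·11·0.171·1000 / 24.4

6.5527 IBU


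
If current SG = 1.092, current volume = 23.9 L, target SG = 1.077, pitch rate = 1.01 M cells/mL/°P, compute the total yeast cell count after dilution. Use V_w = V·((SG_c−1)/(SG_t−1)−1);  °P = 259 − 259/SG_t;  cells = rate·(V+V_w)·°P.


V_w = 23.9·((1.092−1)/(1.077−1)−1) = 4.6558
V_final = 23.9 + 4.6558 = 28.5558
°P = 259 − 259/1.077 = 18.5172
cells = 1.01·28.5558·18.5172

534.0614 billion cells


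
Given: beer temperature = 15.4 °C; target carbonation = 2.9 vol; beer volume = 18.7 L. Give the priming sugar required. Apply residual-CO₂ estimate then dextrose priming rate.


residual = 14.695·(0.01821 + 0.09011·e^(−0.04·T));  sugar = (target − residual)·4.0·V
residual = 14.695·(0.01821 + 0.09011·e^(−0.04·15.4)) = 0.9828
sugar = (2.9 − 0.9828)·4.0·18.7

143.4081 g


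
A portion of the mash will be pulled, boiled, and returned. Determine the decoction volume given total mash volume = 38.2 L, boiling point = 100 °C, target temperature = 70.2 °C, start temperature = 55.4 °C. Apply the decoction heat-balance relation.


V_dec = V_total·(T_target − T_start)/(T_boil − T_start)
V_dec = 38.2·(70.2 − 55.4)/(100 − 55.4)

12.6762 L


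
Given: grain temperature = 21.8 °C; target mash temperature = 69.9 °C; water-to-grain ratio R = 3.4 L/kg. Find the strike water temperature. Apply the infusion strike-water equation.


T_strike = (0.41/R)·(T_mash − T_grain) + T_mash
T_strike = (0.41/3.4)·(69.9 − 21.8) + 69.9

75.7003 °C


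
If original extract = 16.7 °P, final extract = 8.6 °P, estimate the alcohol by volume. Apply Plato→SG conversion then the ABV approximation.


SG = 259/(259 − P);  ABV = (OG − FG)·131.25
OG = 259/(259 − 16.7) = 1.0689
FG = 259/(259 − 8.6) = 1.0343
ABV = (1.0689 − 1.0343)·131.25

4.5383 % ABV


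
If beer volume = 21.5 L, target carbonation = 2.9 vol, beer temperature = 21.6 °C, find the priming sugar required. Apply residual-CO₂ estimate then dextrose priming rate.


residual = 14.695·(0.01821 + 0.09011·e^(−0.04·T));  sugar = (target − residual)·4.0·V
residual = 14.695·(0.01821 + 0.09011·e^(−0.04·21.6)) = 0.8257
sugar = (2.9 − 0.8257)·4.0·21.5

178.3901 g


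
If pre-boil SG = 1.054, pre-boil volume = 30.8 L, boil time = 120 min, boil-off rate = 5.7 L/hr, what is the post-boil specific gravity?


V_post = V_pre − rate·(t/60);  SG_post = 1 + (SG_pre−1)·V_pre/V_post
V_post = 30.8 − 5.7·(120/60) = 19.4000
SG_post = 1 + (1.054 − 1)·30.8/19.4000

1.0857


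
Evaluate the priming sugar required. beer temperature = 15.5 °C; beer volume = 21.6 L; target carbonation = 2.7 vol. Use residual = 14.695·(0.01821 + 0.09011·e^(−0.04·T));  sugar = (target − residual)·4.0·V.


residual = 14.695·(0.01821 + 0.09011·e^(−0.04·15.5)) = 0.9799
sugar = (2.7 − 0.9799)·4.0·21.6

148.6146 g


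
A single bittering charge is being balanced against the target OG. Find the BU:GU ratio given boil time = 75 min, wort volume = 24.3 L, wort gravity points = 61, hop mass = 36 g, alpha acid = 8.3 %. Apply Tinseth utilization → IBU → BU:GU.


U = 1.65·0.000125^(GP/1000)·(1−e^(−0.04t))/4.15;  IBU = (α/100)·m·U·1000/V;  BU:GU = IBU/GP
U = 1.65·0.000125^(61/1000)·(1−e^(−0.04·75))/4.15 = 0.2184
IBU = (8.3/100)·36·0.2184·1000/24.3 = 26.8499
BU:GU = 26.8499/61

0.4402


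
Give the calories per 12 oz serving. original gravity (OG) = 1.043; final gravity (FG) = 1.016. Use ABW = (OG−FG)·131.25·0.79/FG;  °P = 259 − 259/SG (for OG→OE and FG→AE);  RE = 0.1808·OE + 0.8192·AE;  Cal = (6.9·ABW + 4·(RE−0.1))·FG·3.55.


ABW = (1.043 − 1.016)·131.25·0.79/1.016 = 2.7555
OE = 259 − 259/1.043 = 10.6779 °P
AE = 259 − 259/1.016 = 4.0787 °P
RE = 0.1808·10.6779 + 0.8192·4.0787 = 5.2719 °P
Cal = (6.9·2.7555 + 4·(5.2719−0.1))·1.016·3.55

143.1907 kcal


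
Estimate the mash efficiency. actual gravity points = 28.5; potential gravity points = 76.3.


efficiency = actual / potential × 100
efficiency = 28.5 / 76.3 × 100

37.3526 %


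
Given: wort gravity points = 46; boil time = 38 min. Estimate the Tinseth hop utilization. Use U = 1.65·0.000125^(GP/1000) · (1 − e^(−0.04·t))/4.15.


bigness = 1.65·0.000125^(46/1000) = 1.0913
boil_factor = (1 − e^(−0.04·38))/4.15 = 0.1883
U = 1.0913 · 0.1883

0.2054


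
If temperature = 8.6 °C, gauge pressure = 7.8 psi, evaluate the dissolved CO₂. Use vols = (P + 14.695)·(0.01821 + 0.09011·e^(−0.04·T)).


vols = (7.8 + 14.695)·(0.01821 + 0.09011·e^(−0.04·8.6))

1.8467 volumes


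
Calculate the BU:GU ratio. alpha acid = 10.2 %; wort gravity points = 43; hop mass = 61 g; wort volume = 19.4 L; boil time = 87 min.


U = 1.65·0.000125^(GP/1000)·(1−e^(−0.04t))/4.15;  IBU = (α/100)·m·U·1000/V;  BU:GU = IBU/GP
U = 1.65·0.000125^(43/1000)·(1−e^(−0.04·87))/4.15 = 0.2618
IBU = (10.2/100)·61·0.2618·1000/19.4 = 83.9733
BU:GU = 83.9733/43

1.9529


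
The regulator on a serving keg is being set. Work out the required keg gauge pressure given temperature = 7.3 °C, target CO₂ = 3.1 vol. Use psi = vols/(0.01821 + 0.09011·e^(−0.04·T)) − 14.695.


psi = 3.1/(0.01821 + 0.09011·e^(−0.04·7.3)) − 14.695

21.5618 psi


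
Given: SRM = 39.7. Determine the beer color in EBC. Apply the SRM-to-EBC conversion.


EBC = SRM · 1.97
EBC = 39.7 · 1.97

78.2090 EBC


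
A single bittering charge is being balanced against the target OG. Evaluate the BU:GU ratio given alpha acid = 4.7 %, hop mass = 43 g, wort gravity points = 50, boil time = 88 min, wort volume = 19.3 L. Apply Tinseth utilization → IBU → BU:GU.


U = 1.65·0.000125^(GP/1000)·(1−e^(−0.04t))/4.15;  IBU = (α/100)·m·U·1000/V;  BU:GU = IBU/GP
U = 1.65·0.000125^(50/1000)·(1−e^(−0.04·88))/4.15 = 0.2462
IBU = (4.7/100)·43·0.2462·1000/19.3 = 25.7775
BU:GU = 25.7775/50

0.5156


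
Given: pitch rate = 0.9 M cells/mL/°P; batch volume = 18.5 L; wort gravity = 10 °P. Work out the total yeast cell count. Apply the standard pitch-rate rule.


cells (billions) = rate · V_L · °P
cells = 0.9 · 18.5 · 10

166.5000 billion cells


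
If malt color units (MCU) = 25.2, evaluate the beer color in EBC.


SRM = 1.4922·MCU^0.6859;  EBC = SRM·1.97
SRM = 1.4922·25.2^0.6859 = 13.6473
EBC = 13.6473·1.97

26.8852 EBC


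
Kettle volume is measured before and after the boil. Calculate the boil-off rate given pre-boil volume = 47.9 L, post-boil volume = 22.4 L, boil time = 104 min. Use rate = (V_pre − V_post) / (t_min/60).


rate = (47.9 − 22.4) / (104/60)

14.7115 L/hr


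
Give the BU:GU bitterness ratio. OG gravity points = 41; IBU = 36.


BU:GU = IBU / OG_points
BU:GU = 36 / 41

0.8780


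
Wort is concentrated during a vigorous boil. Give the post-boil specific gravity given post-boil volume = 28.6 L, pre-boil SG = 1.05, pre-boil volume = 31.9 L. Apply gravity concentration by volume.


SG_post = 1 + (SG_pre − 1)·V_pre/V_post
pts_pre = (1.05 − 1)·1000 = 50.0000
pts_post = 50.0000·31.9/28.6 = 55.7692
SG_post = 1 + 55.7692/1000

1.0558


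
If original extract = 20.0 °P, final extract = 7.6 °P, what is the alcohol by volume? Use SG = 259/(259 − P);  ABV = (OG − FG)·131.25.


OG = 259/(259 − 20.0) = 1.0837
FG = 259/(259 − 7.6) = 1.0302
ABV = (1.0837 − 1.0302)·131.25

7.0155 % ABV


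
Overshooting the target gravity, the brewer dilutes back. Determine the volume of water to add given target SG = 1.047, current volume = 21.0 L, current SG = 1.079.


V_water = V·((SG_curr − 1)/(SG_target − 1) − 1)
V_water = 21.0·((1.079 − 1)/(1.047 − 1) − 1)

14.2979 L


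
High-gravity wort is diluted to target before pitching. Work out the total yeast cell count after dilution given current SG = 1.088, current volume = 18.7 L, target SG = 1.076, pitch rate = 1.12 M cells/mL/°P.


V_w = V·((SG_c−1)/(SG_t−1)−1);  °P = 259 − 259/SG_t;  cells = rate·(V+V_w)·°P
V_w = 18.7·((1.088−1)/(1.076−1)−1) = 2.9526
V_final = 18.7 + 2.9526 = 21.6526
°P = 259 − 259/1.076 = 18.2937
cells = 1.12·21.6526·18.2937

443.6391 billion cells


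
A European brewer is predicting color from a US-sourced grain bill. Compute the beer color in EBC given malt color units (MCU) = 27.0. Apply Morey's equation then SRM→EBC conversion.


SRM = 1.4922·MCU^0.6859;  EBC = SRM·1.97
SRM = 1.4922·27.0^0.6859 = 14.3087
EBC = 14.3087·1.97

28.1881 EBC


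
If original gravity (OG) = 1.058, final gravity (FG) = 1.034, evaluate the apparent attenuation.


AA = (OG − FG)/(OG − 1) · 100
AA = (1.058 − 1.034)/(1.058 − 1) · 100

41.3793 %


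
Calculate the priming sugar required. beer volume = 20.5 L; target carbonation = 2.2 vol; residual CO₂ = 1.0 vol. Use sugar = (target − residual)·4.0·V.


sugar = (2.2 − 1.0)·4.0·20.5

98.4000 g


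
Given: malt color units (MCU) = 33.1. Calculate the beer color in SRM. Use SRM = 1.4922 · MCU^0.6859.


SRM = 1.4922 · 33.1^0.6859

16.4542 SRM


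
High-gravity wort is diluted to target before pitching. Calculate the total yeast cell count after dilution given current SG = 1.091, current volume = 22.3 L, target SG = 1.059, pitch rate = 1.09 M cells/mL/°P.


V_w = V·((SG_c−1)/(SG_t−1)−1);  °P = 259 − 259/SG_t;  cells = rate·(V+V_w)·°P
V_w = 22.3·((1.091−1)/(1.059−1)−1) = 12.0949
V_final = 22.3 + 12.0949 = 34.3949
°P = 259 − 259/1.059 = 14.4297
cells = 1.09·34.3949·14.4297

540.9742 billion cells


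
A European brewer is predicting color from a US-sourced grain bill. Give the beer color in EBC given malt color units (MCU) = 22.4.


SRM = 1.4922·MCU^0.6859;  EBC = SRM·1.97
SRM = 1.4922·22.4^0.6859 = 12.5882
EBC = 12.5882·1.97

24.7987 EBC


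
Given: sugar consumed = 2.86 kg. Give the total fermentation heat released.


Q = m_sugar · 590 kJ/kg
Q = 2.86 · 590

1687.4000 kJ


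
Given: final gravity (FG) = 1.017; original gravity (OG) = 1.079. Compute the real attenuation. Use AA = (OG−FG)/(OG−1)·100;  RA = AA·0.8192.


AA = (1.079 − 1.017)/(1.079 − 1)·100 = 78.4810
RA = 78.4810·0.8192

64.2916 %


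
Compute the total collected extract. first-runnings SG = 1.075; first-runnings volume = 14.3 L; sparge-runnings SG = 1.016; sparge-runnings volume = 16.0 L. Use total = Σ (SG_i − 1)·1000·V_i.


first = (1.075 − 1)·1000·14.3 = 1072.5000
sparge = (1.016 − 1)·1000·16.0 = 256.0000
total = 1072.5000 + 256.0000

1328.5000 gravity·L


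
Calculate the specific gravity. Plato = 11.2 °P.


SG = 259/(259 − P)
SG = 259/(259 − 11.2)

1.0452


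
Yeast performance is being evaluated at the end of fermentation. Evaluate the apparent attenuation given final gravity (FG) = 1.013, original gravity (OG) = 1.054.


AA = (OG − FG)/(OG − 1) · 100
AA = (1.054 − 1.013)/(1.054 − 1) · 100

75.9259 %


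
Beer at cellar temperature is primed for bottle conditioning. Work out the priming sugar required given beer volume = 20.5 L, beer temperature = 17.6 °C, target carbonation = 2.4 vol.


residual = 14.695·(0.01821 + 0.09011·e^(−0.04·T));  sugar = (target − residual)·4.0·V
residual = 14.695·(0.01821 + 0.09011·e^(−0.04·17.6)) = 0.9225
sugar = (2.4 − 0.9225)·4.0·20.5

121.1523 g


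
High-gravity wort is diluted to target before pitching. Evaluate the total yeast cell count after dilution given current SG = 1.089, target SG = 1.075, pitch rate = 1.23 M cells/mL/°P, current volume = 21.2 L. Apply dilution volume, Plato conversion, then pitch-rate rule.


V_w = V·((SG_c−1)/(SG_t−1)−1);  °P = 259 − 259/SG_t;  cells = rate·(V+V_w)·°P
V_w = 21.2·((1.089−1)/(1.075−1)−1) = 3.9573
V_final = 21.2 + 3.9573 = 25.1573
°P = 259 − 259/1.075 = 18.0698
cells = 1.23·25.1573·18.0698

559.1422 billion cells


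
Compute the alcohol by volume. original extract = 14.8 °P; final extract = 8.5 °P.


SG = 259/(259 − P);  ABV = (OG − FG)·131.25
OG = 259/(259 − 14.8) = 1.0606
FG = 259/(259 − 8.5) = 1.0339
ABV = (1.0606 − 1.0339)·131.25

3.5010 % ABV


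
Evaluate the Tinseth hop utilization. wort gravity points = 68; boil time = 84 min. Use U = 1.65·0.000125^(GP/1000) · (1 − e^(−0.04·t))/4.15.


bigness = 1.65·0.000125^(68/1000) = 0.8955
boil_factor = (1 − e^(−0.04·84))/4.15 = 0.2326
U = 0.8955 · 0.2326

0.2083


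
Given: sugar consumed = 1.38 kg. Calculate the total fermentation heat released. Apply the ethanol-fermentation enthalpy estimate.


Q = m_sugar · 590 kJ/kg
Q = 1.38 · 590

814.2000 kJ


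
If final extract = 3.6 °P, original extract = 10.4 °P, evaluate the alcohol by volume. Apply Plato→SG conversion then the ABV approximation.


SG = 259/(259 − P);  ABV = (OG − FG)·131.25
OG = 259/(259 − 10.4) = 1.0418
FG = 259/(259 − 3.6) = 1.0141
ABV = (1.0418 − 1.0141)·131.25

3.6407 % ABV


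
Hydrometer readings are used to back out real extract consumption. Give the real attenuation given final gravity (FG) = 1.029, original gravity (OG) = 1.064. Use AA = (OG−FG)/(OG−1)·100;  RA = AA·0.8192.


AA = (1.064 − 1.029)/(1.064 − 1)·100 = 54.6875
RA = 54.6875·0.8192

44.8000 %


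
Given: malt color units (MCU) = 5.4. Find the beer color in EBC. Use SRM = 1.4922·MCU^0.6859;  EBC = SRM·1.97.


SRM = 1.4922·5.4^0.6859 = 4.7443
EBC = 4.7443·1.97

9.3464 EBC


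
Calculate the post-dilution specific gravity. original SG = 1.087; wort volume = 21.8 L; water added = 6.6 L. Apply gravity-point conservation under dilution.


SG_new = 1 + (SG_old − 1)·V_old/(V_old + V_water)
pts = (1.087 − 1)·1000·21.8/(21.8 + 6.6) = 66.7817
SG_new = 1 + 66.7817/1000

1.0668


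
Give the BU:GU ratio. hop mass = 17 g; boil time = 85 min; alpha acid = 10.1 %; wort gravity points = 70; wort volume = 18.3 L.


U = 1.65·0.000125^(GP/1000)·(1−e^(−0.04t))/4.15;  IBU = (α/100)·m·U·1000/V;  BU:GU = IBU/GP
U = 1.65·0.000125^(70/1000)·(1−e^(−0.04·85))/4.15 = 0.2049
IBU = (10.1/100)·17·0.2049·1000/18.3 = 19.2220
BU:GU = 19.2220/70

0.2746


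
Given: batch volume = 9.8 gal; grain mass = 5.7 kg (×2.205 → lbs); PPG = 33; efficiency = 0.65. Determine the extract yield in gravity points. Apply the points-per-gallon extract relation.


points = lbs × PPG × eff / vol
lbs = 5.7 × 2.205 = 12.5685
points = 12.5685 × 33 × 0.65 / 9.8

27.5096 points


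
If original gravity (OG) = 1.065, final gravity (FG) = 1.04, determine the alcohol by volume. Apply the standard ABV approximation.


ABV = (OG − FG) · 131.25
ABV = (1.065 − 1.04) · 131.25

3.2812 % ABV


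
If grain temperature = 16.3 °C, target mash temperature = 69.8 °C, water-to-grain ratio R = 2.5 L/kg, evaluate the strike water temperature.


T_strike = (0.41/R)·(T_mash − T_grain) + T_mash
T_strike = (0.41/2.5)·(69.8 − 16.3) + 69.8

78.5740 °C


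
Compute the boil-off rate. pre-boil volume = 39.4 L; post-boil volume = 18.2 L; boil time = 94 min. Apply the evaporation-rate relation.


rate = (V_pre − V_post) / (t_min/60)
rate = (39.4 − 18.2) / (94/60)

13.5319 L/hr


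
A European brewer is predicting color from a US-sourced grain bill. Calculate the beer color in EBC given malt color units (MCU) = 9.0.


SRM = 1.4922·MCU^0.6859;  EBC = SRM·1.97
SRM = 1.4922·9.0^0.6859 = 6.7351
EBC = 6.7351·1.97

13.2681 EBC


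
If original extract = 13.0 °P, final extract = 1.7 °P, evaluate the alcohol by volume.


SG = 259/(259 − P);  ABV = (OG − FG)·131.25
OG = 259/(259 − 13.0) = 1.0528
FG = 259/(259 − 1.7) = 1.0066
ABV = (1.0528 − 1.0066)·131.25

6.0688 % ABV


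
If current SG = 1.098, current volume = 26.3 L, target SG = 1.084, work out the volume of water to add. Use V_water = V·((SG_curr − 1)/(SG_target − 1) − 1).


V_water = 26.3·((1.098 − 1)/(1.084 − 1) − 1)

4.3833 L


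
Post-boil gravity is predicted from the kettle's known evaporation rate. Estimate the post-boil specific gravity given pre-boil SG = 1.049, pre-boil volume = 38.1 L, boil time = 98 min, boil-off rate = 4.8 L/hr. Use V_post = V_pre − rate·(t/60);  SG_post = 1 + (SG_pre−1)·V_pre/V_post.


V_post = 38.1 − 4.8·(98/60) = 30.2600
SG_post = 1 + (1.049 − 1)·38.1/30.2600

1.0617


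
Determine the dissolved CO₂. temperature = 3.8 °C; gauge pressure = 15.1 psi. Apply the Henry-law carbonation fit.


vols = (P + 14.695)·(0.01821 + 0.09011·e^(−0.04·T))
vols = (15.1 + 14.695)·(0.01821 + 0.09011·e^(−0.04·3.8))

2.8488 volumes


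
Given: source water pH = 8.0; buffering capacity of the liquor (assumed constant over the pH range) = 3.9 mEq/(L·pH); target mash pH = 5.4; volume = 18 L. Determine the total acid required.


acid = buffering capacity · (pH_source − pH_target) · V
acid = 3.9 · (8.0 − 5.4) · 18

182.5200 mEq


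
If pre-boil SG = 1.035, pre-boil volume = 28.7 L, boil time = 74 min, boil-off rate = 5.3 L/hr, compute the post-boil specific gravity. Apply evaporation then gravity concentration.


V_post = V_pre − rate·(t/60);  SG_post = 1 + (SG_pre−1)·V_pre/V_post
V_post = 28.7 − 5.3·(74/60) = 22.1633
SG_post = 1 + (1.035 − 1)·28.7/22.1633

1.0453


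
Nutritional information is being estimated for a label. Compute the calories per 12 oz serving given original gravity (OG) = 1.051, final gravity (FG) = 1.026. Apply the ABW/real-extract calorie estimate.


ABW = (OG−FG)·131.25·0.79/FG;  °P = 259 − 259/SG (for OG→OE and FG→AE);  RE = 0.1808·OE + 0.8192·AE;  Cal = (6.9·ABW + 4·(RE−0.1))·FG·3.55
ABW = (1.051 − 1.026)·131.25·0.79/1.026 = 2.5265
OE = 259 − 259/1.051 = 12.5680 °P
AE = 259 − 259/1.026 = 6.5634 °P
RE = 0.1808·12.5680 + 0.8192·6.5634 = 7.6490 °P
Cal = (6.9·2.5265 + 4·(7.6490−0.1))·1.026·3.55

173.4785 kcal


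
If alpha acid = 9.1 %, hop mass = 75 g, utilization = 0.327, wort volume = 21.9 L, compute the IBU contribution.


IBU = (α/100)·mass·U·1000 / V
IBU = (9.1/100)·75·0.327·1000 / 21.9

101.9075 IBU


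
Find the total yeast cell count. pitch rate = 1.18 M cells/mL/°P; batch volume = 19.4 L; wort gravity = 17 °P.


cells (billions) = rate · V_L · °P
cells = 1.18 · 19.4 · 17

389.1640 billion cells


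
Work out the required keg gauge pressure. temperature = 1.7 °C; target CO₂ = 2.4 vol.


psi = vols/(0.01821 + 0.09011·e^(−0.04·T)) − 14.695
psi = 2.4/(0.01821 + 0.09011·e^(−0.04·1.7)) − 14.695

8.7434 psi


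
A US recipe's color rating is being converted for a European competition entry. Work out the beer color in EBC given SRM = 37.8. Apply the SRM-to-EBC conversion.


EBC = SRM · 1.97
EBC = 37.8 · 1.97

74.4660 EBC


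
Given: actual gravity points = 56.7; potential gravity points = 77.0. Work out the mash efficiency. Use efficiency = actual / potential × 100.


efficiency = 56.7 / 77.0 × 100

73.6364 %


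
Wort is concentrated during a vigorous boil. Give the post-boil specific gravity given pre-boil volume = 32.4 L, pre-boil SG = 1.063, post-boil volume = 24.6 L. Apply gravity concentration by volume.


SG_post = 1 + (SG_pre − 1)·V_pre/V_post
pts_pre = (1.063 − 1)·1000 = 63.0000
pts_post = 63.0000·32.4/24.6 = 82.9756
SG_post = 1 + 82.9756/1000

1.0830


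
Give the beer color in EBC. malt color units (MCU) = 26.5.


SRM = 1.4922·MCU^0.6859;  EBC = SRM·1.97
SRM = 1.4922·26.5^0.6859 = 14.1264
EBC = 14.1264·1.97

27.8290 EBC


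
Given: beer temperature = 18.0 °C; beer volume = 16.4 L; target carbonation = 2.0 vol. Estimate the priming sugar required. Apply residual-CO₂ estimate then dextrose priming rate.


residual = 14.695·(0.01821 + 0.09011·e^(−0.04·T));  sugar = (target − residual)·4.0·V
residual = 14.695·(0.01821 + 0.09011·e^(−0.04·18.0)) = 0.9121
sugar = (2.0 − 0.9121)·4.0·16.4

71.3638 g


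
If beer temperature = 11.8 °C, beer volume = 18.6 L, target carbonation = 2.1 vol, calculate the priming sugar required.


residual = 14.695·(0.01821 + 0.09011·e^(−0.04·T));  sugar = (target − residual)·4.0·V
residual = 14.695·(0.01821 + 0.09011·e^(−0.04·11.8)) = 1.0935
sugar = (2.1 − 1.0935)·4.0·18.6

74.8799 g


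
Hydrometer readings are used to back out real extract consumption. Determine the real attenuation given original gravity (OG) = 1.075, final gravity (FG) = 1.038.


AA = (OG−FG)/(OG−1)·100;  RA = AA·0.8192
AA = (1.075 − 1.038)/(1.075 − 1)·100 = 49.3333
RA = 49.3333·0.8192

40.4139 %


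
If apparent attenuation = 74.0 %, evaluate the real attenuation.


RA = AA · 0.8192
RA = 74.0 · 0.8192

60.6208 %


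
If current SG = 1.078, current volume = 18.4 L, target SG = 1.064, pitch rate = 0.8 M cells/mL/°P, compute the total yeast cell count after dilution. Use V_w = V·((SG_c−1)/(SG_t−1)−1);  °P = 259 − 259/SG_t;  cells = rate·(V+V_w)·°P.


V_w = 18.4·((1.078−1)/(1.064−1)−1) = 4.0250
V_final = 18.4 + 4.0250 = 22.4250
°P = 259 − 259/1.064 = 15.5789
cells = 0.8·22.4250·15.5789

279.4863 billion cells


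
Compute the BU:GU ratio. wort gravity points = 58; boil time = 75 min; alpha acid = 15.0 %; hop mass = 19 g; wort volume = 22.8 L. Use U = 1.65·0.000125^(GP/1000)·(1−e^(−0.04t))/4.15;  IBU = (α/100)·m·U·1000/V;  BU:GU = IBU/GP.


U = 1.65·0.000125^(58/1000)·(1−e^(−0.04·75))/4.15 = 0.2243
IBU = (15.0/100)·19·0.2243·1000/22.8 = 28.0406
BU:GU = 28.0406/58

0.4835


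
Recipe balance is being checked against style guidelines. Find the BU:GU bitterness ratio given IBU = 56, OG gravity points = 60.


BU:GU = IBU / OG_points
BU:GU = 56 / 60

0.9333


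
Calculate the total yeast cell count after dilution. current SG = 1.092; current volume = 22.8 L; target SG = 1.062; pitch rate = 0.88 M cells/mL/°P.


V_w = V·((SG_c−1)/(SG_t−1)−1);  °P = 259 − 259/SG_t;  cells = rate·(V+V_w)·°P
V_w = 22.8·((1.092−1)/(1.062−1)−1) = 11.0323
V_final = 22.8 + 11.0323 = 33.8323
°P = 259 − 259/1.062 = 15.1205
cells = 0.88·33.8323·15.1205

450.1742 billion cells


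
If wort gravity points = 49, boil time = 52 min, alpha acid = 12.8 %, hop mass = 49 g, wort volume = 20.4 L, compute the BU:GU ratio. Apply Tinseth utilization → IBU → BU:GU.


U = 1.65·0.000125^(GP/1000)·(1−e^(−0.04t))/4.15;  IBU = (α/100)·m·U·1000/V;  BU:GU = IBU/GP
U = 1.65·0.000125^(49/1000)·(1−e^(−0.04·52))/4.15 = 0.2240
IBU = (12.8/100)·49·0.2240·1000/20.4 = 68.8657
BU:GU = 68.8657/49

1.4054


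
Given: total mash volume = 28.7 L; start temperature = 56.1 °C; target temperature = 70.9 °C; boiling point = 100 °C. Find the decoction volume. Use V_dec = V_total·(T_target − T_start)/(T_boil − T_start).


V_dec = 28.7·(70.9 − 56.1)/(100 − 56.1)

9.6756 L


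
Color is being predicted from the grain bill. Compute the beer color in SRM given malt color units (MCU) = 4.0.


SRM = 1.4922 · MCU^0.6859
SRM = 1.4922 · 4.0^0.6859

3.8617 SRM


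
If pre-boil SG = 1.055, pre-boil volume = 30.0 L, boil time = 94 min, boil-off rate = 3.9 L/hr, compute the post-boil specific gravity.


V_post = V_pre − rate·(t/60);  SG_post = 1 + (SG_pre−1)·V_pre/V_post
V_post = 30.0 − 3.9·(94/60) = 23.8900
SG_post = 1 + (1.055 − 1)·30.0/23.8900

1.0691


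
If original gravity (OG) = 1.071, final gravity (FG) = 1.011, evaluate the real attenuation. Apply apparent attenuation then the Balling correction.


AA = (OG−FG)/(OG−1)·100;  RA = AA·0.8192
AA = (1.071 − 1.011)/(1.071 − 1)·100 = 84.5070
RA = 84.5070·0.8192

69.2282 %


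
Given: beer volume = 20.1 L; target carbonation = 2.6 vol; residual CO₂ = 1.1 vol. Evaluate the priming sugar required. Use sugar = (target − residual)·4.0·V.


sugar = (2.6 − 1.1)·4.0·20.1

120.6000 g


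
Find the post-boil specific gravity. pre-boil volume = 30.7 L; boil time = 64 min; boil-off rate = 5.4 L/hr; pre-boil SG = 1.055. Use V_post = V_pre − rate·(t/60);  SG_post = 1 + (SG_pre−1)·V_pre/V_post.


V_post = 30.7 − 5.4·(64/60) = 24.9400
SG_post = 1 + (1.055 − 1)·30.7/24.9400

1.0677


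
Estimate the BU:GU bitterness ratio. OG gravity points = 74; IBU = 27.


BU:GU = IBU / OG_points
BU:GU = 27 / 74

0.3649


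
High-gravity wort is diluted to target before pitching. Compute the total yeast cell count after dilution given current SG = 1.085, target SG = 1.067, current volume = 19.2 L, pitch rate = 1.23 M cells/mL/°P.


V_w = V·((SG_c−1)/(SG_t−1)−1);  °P = 259 − 259/SG_t;  cells = rate·(V+V_w)·°P
V_w = 19.2·((1.085−1)/(1.067−1)−1) = 5.1582
V_final = 19.2 + 5.1582 = 24.3582
°P = 259 − 259/1.067 = 16.2634
cells = 1.23·24.3582·16.2634

487.2598 billion cells


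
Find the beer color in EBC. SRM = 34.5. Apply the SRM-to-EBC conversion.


EBC = SRM · 1.97
EBC = 34.5 · 1.97

67.9650 EBC


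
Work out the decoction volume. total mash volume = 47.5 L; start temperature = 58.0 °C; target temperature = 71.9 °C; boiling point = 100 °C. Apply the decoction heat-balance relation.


V_dec = V_total·(T_target − T_start)/(T_boil − T_start)
V_dec = 47.5·(71.9 − 58.0)/(100 − 58.0)

15.7202 L


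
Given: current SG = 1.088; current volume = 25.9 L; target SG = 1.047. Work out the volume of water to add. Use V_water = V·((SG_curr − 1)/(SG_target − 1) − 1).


V_water = 25.9·((1.088 − 1)/(1.047 − 1) − 1)

22.5936 L


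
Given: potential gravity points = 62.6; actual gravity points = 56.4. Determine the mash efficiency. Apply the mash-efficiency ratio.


efficiency = actual / potential × 100
efficiency = 56.4 / 62.6 × 100

90.0958 %


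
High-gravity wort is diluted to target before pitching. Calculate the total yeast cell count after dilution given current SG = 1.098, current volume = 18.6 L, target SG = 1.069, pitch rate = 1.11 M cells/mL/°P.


V_w = V·((SG_c−1)/(SG_t−1)−1);  °P = 259 − 259/SG_t;  cells = rate·(V+V_w)·°P
V_w = 18.6·((1.098−1)/(1.069−1)−1) = 7.8174
V_final = 18.6 + 7.8174 = 26.4174
°P = 259 − 259/1.069 = 16.7175
cells = 1.11·26.4174·16.7175

490.2121 billion cells


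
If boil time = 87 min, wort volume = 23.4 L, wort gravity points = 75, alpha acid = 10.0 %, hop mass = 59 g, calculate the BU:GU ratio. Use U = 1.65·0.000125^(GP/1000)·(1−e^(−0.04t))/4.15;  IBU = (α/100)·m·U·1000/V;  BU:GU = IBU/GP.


U = 1.65·0.000125^(75/1000)·(1−e^(−0.04·87))/4.15 = 0.1964
IBU = (10.0/100)·59·0.1964·1000/23.4 = 49.5165
BU:GU = 49.5165/75

0.6602


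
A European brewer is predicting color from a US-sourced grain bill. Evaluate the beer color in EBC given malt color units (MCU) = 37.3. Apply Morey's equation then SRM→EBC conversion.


SRM = 1.4922·MCU^0.6859;  EBC = SRM·1.97
SRM = 1.4922·37.3^0.6859 = 17.8592
EBC = 17.8592·1.97

35.1826 EBC


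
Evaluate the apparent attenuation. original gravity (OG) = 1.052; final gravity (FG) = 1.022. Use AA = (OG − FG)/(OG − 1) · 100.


AA = (1.052 − 1.022)/(1.052 − 1) · 100

57.6923 %


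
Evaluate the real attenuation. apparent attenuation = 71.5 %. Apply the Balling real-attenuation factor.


RA = AA · 0.8192
RA = 71.5 · 0.8192

58.5728 %


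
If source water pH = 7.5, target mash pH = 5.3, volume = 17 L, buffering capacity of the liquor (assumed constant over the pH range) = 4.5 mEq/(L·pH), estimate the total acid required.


acid = buffering capacity · (pH_source − pH_target) · V
acid = 4.5 · (7.5 − 5.3) · 17

168.3000 mEq


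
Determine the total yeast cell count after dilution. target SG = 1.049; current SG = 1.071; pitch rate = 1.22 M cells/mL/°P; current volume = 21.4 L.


V_w = V·((SG_c−1)/(SG_t−1)−1);  °P = 259 − 259/SG_t;  cells = rate·(V+V_w)·°P
V_w = 21.4·((1.071−1)/(1.049−1)−1) = 9.6082
V_final = 21.4 + 9.6082 = 31.0082
°P = 259 − 259/1.049 = 12.0982
cells = 1.22·31.0082·12.0982

457.6740 billion cells


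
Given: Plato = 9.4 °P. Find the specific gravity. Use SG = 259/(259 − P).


SG = 259/(259 − 9.4)

1.0377


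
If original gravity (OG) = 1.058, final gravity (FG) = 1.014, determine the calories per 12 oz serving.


ABW = (OG−FG)·131.25·0.79/FG;  °P = 259 − 259/SG (for OG→OE and FG→AE);  RE = 0.1808·OE + 0.8192·AE;  Cal = (6.9·ABW + 4·(RE−0.1))·FG·3.55
ABW = (1.058 − 1.014)·131.25·0.79/1.014 = 4.4993
OE = 259 − 259/1.058 = 14.1985 °P
AE = 259 − 259/1.014 = 3.5759 °P
RE = 0.1808·14.1985 + 0.8192·3.5759 = 5.4965 °P
Cal = (6.9·4.4993 + 4·(5.4965−0.1))·1.014·3.55

189.4554 kcal


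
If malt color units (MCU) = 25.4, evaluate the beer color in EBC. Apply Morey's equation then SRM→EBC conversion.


SRM = 1.4922·MCU^0.6859;  EBC = SRM·1.97
SRM = 1.4922·25.4^0.6859 = 13.7215
EBC = 13.7215·1.97

27.0314 EBC


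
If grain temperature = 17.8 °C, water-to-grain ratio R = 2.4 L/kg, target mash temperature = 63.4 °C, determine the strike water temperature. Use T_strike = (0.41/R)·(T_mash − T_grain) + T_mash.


T_strike = (0.41/2.4)·(63.4 − 17.8) + 63.4

71.1900 °C


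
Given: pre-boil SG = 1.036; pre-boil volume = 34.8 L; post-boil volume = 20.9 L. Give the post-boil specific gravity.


SG_post = 1 + (SG_pre − 1)·V_pre/V_post
pts_pre = (1.036 − 1)·1000 = 36.0000
pts_post = 36.0000·34.8/20.9 = 59.9426
SG_post = 1 + 59.9426/1000

1.0599


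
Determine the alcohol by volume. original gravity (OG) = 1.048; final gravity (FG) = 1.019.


ABV = (OG − FG) · 131.25
ABV = (1.048 − 1.019) · 131.25

3.8063 % ABV


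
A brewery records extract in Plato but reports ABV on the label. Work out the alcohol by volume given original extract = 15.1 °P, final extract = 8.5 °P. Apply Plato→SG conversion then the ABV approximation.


SG = 259/(259 − P);  ABV = (OG − FG)·131.25
OG = 259/(259 − 15.1) = 1.0619
FG = 259/(259 − 8.5) = 1.0339
ABV = (1.0619 − 1.0339)·131.25

3.6722 % ABV


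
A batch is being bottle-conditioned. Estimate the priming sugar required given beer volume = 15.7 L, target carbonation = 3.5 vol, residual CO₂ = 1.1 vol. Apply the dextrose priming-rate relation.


sugar = (target − residual)·4.0·V
sugar = (3.5 − 1.1)·4.0·15.7

150.7200 g
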